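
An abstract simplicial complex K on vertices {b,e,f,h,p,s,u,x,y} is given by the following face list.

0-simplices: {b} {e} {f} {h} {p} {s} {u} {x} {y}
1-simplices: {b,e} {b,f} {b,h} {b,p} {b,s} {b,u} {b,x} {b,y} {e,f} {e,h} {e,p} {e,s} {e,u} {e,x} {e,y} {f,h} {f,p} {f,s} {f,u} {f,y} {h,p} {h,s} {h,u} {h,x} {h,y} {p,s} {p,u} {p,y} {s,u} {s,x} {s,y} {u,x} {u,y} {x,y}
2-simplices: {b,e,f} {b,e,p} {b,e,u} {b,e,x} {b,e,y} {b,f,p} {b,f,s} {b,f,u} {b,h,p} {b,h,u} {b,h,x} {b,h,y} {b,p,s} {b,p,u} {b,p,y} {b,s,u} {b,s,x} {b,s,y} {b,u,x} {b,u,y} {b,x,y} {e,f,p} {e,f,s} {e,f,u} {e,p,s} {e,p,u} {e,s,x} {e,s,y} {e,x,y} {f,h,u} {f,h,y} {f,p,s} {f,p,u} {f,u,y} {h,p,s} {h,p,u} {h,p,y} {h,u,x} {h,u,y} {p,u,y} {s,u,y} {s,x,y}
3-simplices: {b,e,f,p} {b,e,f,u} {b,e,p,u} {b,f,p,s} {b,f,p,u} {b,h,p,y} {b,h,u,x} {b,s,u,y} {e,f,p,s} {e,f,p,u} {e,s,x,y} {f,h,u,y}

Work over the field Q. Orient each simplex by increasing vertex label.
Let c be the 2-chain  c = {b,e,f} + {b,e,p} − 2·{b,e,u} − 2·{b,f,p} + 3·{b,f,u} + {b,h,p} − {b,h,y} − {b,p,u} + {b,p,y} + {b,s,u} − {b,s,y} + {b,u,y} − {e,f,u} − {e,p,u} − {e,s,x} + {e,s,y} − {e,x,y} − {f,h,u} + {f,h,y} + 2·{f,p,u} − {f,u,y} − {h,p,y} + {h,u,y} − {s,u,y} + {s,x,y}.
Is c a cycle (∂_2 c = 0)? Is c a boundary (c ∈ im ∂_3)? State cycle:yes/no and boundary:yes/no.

n_0=9 n_1=34 n_2=42 n_3=12  [Q]
∂1: piv[be,bf,bh,bp,bs,bu,bx,by] rk=8  ker:ef,eh,ep,es,eu,ex,ey,fh,fp,fs,fu,fy,hp,hs,hu,hx,hy,ps,pu,py,su,sx,sy,ux,uy,xy
∂2: piv[bef,bep,beu,bex,bey,bfp,bfs,bfu,bhp,bhu,bhx,bhy,bps,bpu,bpy,bsu,bsx,bsy,bux,buy,bxy,efs,fhu,fhy,hps] rk=25  ker:efp,efu,eps,epu,esx,esy,exy,fps,fpu,fuy,hpu,hpy,hux,huy,puy,suy,sxy
∂3: piv[befp,befu,bepu,bfps,bfpu,bhpy,bhux,bsuy,efps,esxy,fhuy] rk=11  ker:efpu
∂2c = 0
c vs im∂3: reduces to 0 ⇒ boundary

cycle:yes boundary:yes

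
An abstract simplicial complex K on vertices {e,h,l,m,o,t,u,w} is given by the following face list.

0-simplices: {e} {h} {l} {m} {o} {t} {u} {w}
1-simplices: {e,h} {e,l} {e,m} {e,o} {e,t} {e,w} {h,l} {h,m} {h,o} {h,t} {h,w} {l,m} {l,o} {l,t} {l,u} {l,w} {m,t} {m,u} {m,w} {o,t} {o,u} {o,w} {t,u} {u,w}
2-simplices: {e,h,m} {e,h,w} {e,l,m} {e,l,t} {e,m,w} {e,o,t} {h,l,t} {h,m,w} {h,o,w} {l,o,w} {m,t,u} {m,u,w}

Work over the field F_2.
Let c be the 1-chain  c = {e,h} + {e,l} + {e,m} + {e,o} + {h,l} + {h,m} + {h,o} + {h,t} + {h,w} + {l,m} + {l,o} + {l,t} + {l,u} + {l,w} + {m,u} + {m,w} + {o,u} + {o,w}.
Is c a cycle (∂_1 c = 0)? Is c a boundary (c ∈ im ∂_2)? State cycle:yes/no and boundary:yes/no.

cycle:no boundary:no

n_0=8 n_1=24 n_2=12  [Z2]
∂1: piv[eh,el,em,eo,et,ew,lu] rk=7  ker:hl,hm,ho,ht,hw,lm,lo,lt,lw,mt,mu,mw,ot,ou,ow,tu,uw
∂2: piv[ehm,ehw,elm,elt,emw,eot,hlt,how,low,mtu,muw] rk=11  ker:hmw
∂1c = {l} + {m} + {o} + {u}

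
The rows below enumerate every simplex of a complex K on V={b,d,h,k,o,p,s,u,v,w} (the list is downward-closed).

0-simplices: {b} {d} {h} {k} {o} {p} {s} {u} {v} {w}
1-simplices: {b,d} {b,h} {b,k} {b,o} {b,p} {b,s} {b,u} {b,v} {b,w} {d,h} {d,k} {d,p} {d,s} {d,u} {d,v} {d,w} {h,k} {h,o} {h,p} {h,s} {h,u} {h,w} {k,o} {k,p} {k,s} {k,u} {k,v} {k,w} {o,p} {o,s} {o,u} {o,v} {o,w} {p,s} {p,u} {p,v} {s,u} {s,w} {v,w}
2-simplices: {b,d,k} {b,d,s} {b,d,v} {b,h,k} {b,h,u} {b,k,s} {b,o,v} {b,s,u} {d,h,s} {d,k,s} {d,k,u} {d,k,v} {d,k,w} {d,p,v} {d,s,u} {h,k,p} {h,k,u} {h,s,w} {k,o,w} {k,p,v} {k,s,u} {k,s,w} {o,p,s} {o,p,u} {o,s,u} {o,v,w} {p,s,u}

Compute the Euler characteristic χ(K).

n_0=10 n_1=39 n_2=27
χ=+10−39+27=-2

χ(K)=-2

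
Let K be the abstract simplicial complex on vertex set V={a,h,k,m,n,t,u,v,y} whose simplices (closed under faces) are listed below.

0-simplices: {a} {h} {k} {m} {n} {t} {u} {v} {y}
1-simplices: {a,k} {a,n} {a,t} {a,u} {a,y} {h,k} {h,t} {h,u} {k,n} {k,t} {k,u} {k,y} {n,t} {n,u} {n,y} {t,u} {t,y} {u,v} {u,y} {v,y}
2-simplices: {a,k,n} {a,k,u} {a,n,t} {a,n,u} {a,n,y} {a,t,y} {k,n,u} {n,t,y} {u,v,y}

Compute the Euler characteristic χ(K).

χ(K)=-2

n_0=9 n_1=20 n_2=9
χ=+9−20+9=-2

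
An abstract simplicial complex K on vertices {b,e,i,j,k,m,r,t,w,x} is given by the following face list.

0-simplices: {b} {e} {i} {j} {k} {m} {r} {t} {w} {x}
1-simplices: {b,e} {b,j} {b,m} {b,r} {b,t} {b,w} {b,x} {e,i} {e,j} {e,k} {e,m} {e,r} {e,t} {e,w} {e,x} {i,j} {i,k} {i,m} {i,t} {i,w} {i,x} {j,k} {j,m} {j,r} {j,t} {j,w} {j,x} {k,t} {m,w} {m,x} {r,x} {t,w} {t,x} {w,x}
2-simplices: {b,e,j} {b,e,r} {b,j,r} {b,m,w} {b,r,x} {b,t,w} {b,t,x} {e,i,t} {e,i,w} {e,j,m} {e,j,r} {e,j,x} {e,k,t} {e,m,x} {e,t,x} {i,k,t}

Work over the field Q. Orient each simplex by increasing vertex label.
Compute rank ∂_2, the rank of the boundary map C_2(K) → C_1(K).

rank∂_2=15

n_0=10 n_1=34 n_2=16  [Q]
∂1: piv[be,bj,bm,br,bt,bw,bx,ei,ek] rk=9  ker:ej,em,er,et,ew,ex,ij,ik,im,it,iw,ix,jk,jm,jr,jt,jw,jx,kt,mw,mx,rx,tw,tx,wx
∂2: piv[bej,ber,bjr,bmw,brx,btw,btx,eit,eiw,ejm,ejx,ekt,emx,etx,ikt] rk=15  ker:ejr
rk∂_2=15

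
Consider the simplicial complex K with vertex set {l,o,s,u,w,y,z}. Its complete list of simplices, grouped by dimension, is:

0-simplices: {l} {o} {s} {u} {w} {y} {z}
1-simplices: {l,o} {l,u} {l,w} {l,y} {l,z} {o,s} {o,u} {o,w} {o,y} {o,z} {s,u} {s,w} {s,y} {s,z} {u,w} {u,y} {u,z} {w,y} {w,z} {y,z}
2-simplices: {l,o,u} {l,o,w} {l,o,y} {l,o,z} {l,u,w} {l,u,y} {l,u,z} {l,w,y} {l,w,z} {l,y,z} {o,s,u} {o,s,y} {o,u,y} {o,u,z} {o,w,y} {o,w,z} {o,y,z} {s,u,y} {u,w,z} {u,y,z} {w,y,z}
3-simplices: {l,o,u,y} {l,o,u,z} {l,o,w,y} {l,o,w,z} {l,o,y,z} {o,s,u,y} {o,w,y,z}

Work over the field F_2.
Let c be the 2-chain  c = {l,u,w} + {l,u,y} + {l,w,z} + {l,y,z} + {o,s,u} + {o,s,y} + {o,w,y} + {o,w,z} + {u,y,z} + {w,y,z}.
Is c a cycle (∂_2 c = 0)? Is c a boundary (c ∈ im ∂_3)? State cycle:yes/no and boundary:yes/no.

n_0=7 n_1=20 n_2=21 n_3=7  [Z2]
∂1: piv[lo,lu,lw,ly,lz,os] rk=6  ker:ou,ow,oy,oz,su,sw,sy,sz,uw,uy,uz,wy,wz,yz
∂2: piv[lou,low,loy,loz,luw,luy,luz,lwy,lwz,lyz,osu,osy] rk=12  ker:ouy,ouz,owy,owz,oyz,suy,uwz,uyz,wyz
∂3: piv[louy,louz,lowy,lowz,loyz,osuy,owyz] rk=7
∂2c = {o,u} + {o,z} + {s,u} + {s,y} + {u,w} + {u,z} + {w,z} + {y,z}

cycle:no boundary:no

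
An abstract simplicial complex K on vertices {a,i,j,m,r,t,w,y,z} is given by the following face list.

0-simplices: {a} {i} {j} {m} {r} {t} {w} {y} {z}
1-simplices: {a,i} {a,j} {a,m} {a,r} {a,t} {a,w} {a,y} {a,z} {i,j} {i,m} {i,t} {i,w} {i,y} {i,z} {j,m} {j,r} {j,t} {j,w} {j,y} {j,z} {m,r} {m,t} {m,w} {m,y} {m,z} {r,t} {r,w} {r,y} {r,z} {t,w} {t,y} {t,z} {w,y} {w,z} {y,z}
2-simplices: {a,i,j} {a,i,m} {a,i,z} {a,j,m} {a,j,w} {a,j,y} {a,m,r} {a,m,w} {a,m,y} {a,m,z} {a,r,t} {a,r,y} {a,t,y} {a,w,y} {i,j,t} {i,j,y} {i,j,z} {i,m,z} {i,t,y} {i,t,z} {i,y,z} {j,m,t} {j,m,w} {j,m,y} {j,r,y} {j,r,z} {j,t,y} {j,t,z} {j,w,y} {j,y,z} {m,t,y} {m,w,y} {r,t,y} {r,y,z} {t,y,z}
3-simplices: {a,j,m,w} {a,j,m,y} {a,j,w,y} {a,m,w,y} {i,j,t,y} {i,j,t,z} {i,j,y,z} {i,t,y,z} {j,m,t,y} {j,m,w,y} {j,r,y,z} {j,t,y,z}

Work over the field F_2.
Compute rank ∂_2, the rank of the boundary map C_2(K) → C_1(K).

rank∂_2=23

n_0=9 n_1=35 n_2=35 n_3=12  [Z2]
∂1: piv[ai,aj,am,ar,at,aw,ay,az] rk=8  ker:ij,im,it,iw,iy,iz,jm,jr,jt,jw,jy,jz,mr,mt,mw,my,mz,rt,rw,ry,rz,tw,ty,tz,wy,wz,yz
∂2: piv[aij,aim,aiz,ajm,ajw,ajy,amr,amw,amy,amz,art,ary,aty,awy,ijt,ijy,ijz,ity,itz,iyz,jmt,jry,jrz] rk=23  ker:imz,jmw,jmy,jty,jtz,jwy,jyz,mty,mwy,rty,ryz,tyz
∂3: piv[ajmw,ajmy,ajwy,amwy,ijty,ijtz,ijyz,ityz,jmty,jryz] rk=10  ker:jmwy,jtyz
rk∂_2=23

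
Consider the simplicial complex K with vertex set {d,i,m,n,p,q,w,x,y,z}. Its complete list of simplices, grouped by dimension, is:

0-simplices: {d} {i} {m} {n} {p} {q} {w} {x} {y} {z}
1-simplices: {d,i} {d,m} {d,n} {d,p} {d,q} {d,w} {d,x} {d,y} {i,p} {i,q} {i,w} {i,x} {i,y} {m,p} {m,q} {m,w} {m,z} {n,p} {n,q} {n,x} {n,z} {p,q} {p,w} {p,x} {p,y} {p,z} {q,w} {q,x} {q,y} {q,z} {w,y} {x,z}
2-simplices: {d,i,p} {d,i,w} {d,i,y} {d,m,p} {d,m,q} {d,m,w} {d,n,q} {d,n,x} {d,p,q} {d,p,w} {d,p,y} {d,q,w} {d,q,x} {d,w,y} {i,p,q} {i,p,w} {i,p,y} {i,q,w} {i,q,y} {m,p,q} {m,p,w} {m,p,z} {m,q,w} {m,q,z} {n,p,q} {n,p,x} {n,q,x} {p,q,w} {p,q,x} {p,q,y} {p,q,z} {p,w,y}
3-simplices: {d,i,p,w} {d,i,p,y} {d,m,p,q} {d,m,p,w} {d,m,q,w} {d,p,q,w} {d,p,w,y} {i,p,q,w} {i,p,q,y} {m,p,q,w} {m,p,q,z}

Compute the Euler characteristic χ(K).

χ(K)=-1

n_0=10 n_1=32 n_2=32 n_3=11
χ=+10−32+32−11=-1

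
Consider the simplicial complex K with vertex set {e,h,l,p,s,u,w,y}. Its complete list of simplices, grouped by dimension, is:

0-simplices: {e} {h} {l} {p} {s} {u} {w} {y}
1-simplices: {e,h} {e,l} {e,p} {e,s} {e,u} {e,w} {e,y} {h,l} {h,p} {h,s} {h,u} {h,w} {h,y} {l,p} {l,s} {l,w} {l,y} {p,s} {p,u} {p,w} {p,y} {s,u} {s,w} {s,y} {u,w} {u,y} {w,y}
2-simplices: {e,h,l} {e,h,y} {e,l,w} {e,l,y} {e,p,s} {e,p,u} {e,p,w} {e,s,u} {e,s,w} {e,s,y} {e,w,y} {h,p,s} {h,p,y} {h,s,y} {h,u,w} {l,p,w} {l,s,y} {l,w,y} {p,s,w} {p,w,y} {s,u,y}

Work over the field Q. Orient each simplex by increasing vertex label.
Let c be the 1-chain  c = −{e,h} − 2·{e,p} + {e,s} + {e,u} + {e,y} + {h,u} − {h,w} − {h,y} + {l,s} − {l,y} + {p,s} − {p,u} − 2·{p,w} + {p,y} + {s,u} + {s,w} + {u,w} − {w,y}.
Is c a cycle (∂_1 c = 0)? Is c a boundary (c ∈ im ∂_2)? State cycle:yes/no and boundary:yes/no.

n_0=8 n_1=27 n_2=21  [Q]
∂1: piv[eh,el,ep,es,eu,ew,ey] rk=7  ker:hl,hp,hs,hu,hw,hy,lp,ls,lw,ly,ps,pu,pw,py,su,sw,sy,uw,uy,wy
∂2: piv[ehl,ehy,elw,ely,eps,epu,epw,esu,esw,esy,ewy,hps,hpy,hsy,huw,lpw,lsy,suy] rk=18  ker:lwy,psw,pwy
∂1c = −{p} + {s} + {u} − {y}

cycle:no boundary:no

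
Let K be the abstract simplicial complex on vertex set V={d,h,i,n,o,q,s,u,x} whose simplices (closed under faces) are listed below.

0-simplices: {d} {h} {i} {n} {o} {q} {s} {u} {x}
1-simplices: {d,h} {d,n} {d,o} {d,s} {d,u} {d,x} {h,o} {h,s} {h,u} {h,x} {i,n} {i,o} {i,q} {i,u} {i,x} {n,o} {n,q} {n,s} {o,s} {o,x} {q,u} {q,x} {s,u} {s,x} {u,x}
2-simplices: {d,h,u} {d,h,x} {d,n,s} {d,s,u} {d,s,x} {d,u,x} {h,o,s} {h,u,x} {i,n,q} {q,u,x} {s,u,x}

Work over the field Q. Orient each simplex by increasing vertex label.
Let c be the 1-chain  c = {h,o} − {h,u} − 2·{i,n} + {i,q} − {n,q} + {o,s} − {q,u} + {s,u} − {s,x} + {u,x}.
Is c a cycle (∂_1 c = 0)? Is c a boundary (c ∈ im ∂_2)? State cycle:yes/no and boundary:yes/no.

n_0=9 n_1=25 n_2=11  [Q]
∂1: piv[dh,dn,do,ds,du,dx,in,iq] rk=8  ker:ho,hs,hu,hx,io,iu,ix,no,nq,ns,os,ox,qu,qx,su,sx,ux
∂2: piv[dhu,dhx,dns,dsu,dsx,dux,hos,inq,qux] rk=9  ker:hux,sux
∂1c = {i} − {n} + {q} + {s} − 2·{u}

cycle:no boundary:no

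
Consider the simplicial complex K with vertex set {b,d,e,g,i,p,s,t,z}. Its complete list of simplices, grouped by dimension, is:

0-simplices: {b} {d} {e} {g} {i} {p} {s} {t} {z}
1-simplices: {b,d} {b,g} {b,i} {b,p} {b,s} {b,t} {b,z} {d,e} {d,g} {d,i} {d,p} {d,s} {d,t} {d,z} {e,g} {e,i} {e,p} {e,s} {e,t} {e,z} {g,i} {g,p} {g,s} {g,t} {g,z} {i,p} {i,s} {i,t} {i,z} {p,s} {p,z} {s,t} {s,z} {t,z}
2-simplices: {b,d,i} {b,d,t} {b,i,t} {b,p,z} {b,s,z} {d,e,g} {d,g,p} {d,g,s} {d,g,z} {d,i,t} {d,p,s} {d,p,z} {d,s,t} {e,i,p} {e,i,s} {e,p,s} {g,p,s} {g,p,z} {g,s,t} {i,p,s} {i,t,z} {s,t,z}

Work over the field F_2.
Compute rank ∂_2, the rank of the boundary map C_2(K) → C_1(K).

n_0=9 n_1=34 n_2=22  [Z2]
∂1: piv[bd,bg,bi,bp,bs,bt,bz,de] rk=8  ker:dg,di,dp,ds,dt,dz,eg,ei,ep,es,et,ez,gi,gp,gs,gt,gz,ip,is,it,iz,ps,pz,st,sz,tz
∂2: piv[bdi,bdt,bit,bpz,bsz,deg,dgp,dgs,dgz,dps,dpz,dst,eip,eis,eps,gst,itz,stz] rk=18  ker:dit,gps,gpz,ips
rk∂_2=18

rank∂_2=18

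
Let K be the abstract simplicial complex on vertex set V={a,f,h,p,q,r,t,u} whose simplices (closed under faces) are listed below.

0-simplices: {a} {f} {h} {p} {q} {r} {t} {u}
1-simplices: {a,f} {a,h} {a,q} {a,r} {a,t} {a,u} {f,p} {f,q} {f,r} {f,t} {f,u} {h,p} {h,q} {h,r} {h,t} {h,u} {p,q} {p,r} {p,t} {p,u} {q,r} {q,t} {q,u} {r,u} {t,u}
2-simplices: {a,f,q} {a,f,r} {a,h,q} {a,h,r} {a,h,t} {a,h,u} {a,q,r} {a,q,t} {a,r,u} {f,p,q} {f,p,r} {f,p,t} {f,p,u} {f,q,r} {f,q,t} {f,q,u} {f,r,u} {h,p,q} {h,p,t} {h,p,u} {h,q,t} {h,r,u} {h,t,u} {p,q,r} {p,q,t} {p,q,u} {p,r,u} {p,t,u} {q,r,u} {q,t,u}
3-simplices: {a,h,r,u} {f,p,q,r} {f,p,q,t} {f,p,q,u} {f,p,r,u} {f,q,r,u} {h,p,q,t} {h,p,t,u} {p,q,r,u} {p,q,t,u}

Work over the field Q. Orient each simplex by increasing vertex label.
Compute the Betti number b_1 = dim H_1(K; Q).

b_1=0

n_0=8 n_1=25 n_2=30 n_3=10  [Q]
∂1: piv[af,ah,aq,ar,at,au,fp] rk=7  ker:fq,fr,ft,fu,hp,hq,hr,ht,hu,pq,pr,pt,pu,qr,qt,qu,ru,tu
∂2: piv[afq,afr,ahq,ahr,aht,ahu,aqr,aqt,aru,fpq,fpr,fpt,fpu,fqt,fqu,fru,hpq,htu] rk=18  ker:fqr,hpt,hpu,hqt,hru,pqr,pqt,pqu,pru,ptu,qru,qtu
∂3: piv[ahru,fpqr,fpqt,fpqu,fpru,fqru,hpqt,hptu,pqtu] rk=9  ker:pqru
b_1=(25−7)−18=0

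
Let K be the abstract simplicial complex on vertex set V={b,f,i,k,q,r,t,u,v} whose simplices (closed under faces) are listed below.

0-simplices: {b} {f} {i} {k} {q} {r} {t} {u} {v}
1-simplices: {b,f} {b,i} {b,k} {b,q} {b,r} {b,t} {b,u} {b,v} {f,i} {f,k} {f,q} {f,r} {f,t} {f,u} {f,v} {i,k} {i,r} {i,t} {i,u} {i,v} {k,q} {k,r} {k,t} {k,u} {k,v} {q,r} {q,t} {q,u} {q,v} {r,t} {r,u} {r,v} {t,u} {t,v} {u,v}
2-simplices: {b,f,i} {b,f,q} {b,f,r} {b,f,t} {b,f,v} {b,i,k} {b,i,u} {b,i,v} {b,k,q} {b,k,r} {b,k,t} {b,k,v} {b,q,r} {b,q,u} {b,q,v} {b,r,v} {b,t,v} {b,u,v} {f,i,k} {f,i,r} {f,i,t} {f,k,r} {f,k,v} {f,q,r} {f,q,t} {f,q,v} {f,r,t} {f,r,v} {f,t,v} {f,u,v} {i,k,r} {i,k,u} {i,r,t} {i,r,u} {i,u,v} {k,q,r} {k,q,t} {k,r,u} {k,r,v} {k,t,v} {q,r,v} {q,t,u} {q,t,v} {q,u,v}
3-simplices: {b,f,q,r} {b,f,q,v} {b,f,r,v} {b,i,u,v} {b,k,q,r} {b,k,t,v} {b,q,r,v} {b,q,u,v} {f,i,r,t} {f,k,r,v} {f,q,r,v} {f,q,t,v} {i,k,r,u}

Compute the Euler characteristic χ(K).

n_0=9 n_1=35 n_2=44 n_3=13
χ=+9−35+44−13=5

χ(K)=5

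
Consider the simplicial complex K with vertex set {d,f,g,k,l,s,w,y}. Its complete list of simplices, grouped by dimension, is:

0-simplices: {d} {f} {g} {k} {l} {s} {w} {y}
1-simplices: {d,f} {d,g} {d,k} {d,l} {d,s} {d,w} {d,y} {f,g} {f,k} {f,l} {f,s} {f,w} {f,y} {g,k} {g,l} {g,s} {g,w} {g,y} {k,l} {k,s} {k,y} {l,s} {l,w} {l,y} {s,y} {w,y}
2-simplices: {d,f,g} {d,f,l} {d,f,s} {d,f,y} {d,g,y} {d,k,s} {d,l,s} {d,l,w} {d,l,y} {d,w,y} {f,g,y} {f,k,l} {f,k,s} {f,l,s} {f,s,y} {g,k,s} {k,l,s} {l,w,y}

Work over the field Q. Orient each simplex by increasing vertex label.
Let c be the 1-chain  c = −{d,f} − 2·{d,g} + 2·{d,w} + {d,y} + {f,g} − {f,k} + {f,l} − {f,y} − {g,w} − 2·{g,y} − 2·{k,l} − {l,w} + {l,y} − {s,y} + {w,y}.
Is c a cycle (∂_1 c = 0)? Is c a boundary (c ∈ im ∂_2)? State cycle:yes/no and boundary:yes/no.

cycle:no boundary:no

n_0=8 n_1=26 n_2=18  [Q]
∂1: piv[df,dg,dk,dl,ds,dw,dy] rk=7  ker:fg,fk,fl,fs,fw,fy,gk,gl,gs,gw,gy,kl,ks,ky,ls,lw,ly,sy,wy
∂2: piv[dfg,dfl,dfs,dfy,dgy,dks,dls,dlw,dly,dwy,fkl,fks,fsy,gks] rk=14  ker:fgy,fls,kls,lwy
∂1c = −{f} + 2·{g} + {k} − {l} + {s} − {w} − {y}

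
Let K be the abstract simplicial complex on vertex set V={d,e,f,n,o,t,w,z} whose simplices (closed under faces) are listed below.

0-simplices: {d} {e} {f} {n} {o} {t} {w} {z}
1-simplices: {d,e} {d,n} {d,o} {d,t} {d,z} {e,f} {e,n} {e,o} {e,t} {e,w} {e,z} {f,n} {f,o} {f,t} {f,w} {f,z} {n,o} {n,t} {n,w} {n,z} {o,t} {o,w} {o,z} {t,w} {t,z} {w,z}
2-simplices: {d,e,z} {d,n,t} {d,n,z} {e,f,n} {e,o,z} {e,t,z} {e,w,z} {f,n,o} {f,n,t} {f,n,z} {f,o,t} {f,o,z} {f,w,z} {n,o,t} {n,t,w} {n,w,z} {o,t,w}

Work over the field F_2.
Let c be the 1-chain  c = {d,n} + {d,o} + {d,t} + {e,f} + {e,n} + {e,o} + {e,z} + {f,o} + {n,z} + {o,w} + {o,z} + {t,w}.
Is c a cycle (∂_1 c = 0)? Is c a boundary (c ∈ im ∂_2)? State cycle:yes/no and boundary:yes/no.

cycle:no boundary:no

n_0=8 n_1=26 n_2=17  [Z2]
∂1: piv[de,dn,do,dt,dz,ef,ew] rk=7  ker:en,eo,et,ez,fn,fo,ft,fw,fz,no,nt,nw,nz,ot,ow,oz,tw,tz,wz
∂2: piv[dez,dnt,dnz,efn,eoz,etz,ewz,fno,fnt,fnz,fot,foz,fwz,ntw,nwz,otw] rk=16  ker:not
∂1c = {d} + {n} + {o} + {z}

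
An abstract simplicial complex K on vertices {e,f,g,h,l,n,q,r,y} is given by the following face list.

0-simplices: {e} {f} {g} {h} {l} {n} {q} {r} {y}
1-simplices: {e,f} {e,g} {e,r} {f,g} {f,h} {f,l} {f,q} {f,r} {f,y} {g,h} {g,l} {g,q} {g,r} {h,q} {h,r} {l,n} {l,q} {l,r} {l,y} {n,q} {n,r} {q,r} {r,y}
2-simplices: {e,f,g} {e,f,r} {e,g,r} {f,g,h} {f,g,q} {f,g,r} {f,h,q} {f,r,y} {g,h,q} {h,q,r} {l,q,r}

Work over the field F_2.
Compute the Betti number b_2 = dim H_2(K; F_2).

n_0=9 n_1=23 n_2=11  [Z2]
∂1: piv[ef,eg,er,fh,fl,fq,fy,ln] rk=8  ker:fg,fr,gh,gl,gq,gr,hq,hr,lq,lr,ly,nq,nr,qr,ry
∂2: piv[efg,efr,egr,fgh,fgq,fhq,fry,hqr,lqr] rk=9  ker:fgr,ghq
b_2=(11−9)−0=2

b_2=2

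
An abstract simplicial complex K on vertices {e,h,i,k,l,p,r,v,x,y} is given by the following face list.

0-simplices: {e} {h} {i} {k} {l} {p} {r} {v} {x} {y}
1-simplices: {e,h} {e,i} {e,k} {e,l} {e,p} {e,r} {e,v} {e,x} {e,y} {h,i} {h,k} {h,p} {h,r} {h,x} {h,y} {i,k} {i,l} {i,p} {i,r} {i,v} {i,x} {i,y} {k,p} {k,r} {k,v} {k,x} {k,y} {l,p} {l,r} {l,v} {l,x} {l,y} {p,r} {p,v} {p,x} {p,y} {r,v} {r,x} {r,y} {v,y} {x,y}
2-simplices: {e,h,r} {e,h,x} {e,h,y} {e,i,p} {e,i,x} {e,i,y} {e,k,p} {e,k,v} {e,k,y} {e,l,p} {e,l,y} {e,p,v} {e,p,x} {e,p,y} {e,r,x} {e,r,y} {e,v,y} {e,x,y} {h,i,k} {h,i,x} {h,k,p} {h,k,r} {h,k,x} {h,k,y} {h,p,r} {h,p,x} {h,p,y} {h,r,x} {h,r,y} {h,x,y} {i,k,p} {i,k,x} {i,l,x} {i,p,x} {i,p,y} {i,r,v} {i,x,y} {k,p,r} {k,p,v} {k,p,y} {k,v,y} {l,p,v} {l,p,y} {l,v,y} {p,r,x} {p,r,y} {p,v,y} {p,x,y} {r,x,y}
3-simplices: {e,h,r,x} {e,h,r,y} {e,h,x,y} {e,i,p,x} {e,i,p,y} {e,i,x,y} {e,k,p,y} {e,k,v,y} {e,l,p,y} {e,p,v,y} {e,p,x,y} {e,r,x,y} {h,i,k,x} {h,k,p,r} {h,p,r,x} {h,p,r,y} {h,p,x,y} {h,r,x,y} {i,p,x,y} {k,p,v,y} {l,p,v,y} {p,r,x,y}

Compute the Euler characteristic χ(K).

χ(K)=-4

n_0=10 n_1=41 n_2=49 n_3=22
χ=+10−41+49−22=-4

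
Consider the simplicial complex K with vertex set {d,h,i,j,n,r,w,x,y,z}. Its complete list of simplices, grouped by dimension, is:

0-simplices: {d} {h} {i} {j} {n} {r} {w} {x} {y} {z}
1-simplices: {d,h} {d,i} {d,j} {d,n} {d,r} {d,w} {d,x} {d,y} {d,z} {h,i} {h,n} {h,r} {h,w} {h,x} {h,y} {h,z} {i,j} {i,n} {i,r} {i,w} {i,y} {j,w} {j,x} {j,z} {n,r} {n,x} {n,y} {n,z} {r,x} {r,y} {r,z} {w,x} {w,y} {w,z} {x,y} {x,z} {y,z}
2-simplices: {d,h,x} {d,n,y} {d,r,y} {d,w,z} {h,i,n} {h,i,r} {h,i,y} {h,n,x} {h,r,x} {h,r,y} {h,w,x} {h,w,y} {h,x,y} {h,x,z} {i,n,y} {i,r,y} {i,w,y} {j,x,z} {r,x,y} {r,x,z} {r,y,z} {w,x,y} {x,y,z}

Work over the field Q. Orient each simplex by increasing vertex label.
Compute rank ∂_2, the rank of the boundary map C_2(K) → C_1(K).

n_0=10 n_1=37 n_2=23  [Q]
∂1: piv[dh,di,dj,dn,dr,dw,dx,dy,dz] rk=9  ker:hi,hn,hr,hw,hx,hy,hz,ij,in,ir,iw,iy,jw,jx,jz,nr,nx,ny,nz,rx,ry,rz,wx,wy,wz,xy,xz,yz
∂2: piv[dhx,dny,dry,dwz,hin,hir,hiy,hnx,hrx,hry,hwx,hwy,hxy,hxz,iny,iwy,jxz,rxz,ryz] rk=19  ker:iry,rxy,wxy,xyz
rk∂_2=19

rank∂_2=19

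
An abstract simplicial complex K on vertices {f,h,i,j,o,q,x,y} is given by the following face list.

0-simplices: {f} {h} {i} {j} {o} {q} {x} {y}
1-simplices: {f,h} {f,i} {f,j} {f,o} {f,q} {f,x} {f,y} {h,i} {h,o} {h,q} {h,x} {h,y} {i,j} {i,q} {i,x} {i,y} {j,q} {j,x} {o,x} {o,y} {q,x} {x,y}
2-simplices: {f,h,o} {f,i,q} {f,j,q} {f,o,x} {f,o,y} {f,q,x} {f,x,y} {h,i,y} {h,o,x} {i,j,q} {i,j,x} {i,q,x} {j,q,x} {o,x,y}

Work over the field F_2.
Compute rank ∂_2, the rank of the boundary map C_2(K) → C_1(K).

rank∂_2=12

n_0=8 n_1=22 n_2=14  [Z2]
∂1: piv[fh,fi,fj,fo,fq,fx,fy] rk=7  ker:hi,ho,hq,hx,hy,ij,iq,ix,iy,jq,jx,ox,oy,qx,xy
∂2: piv[fho,fiq,fjq,fox,foy,fqx,fxy,hiy,hox,ijq,ijx,iqx] rk=12  ker:jqx,oxy
rk∂_2=12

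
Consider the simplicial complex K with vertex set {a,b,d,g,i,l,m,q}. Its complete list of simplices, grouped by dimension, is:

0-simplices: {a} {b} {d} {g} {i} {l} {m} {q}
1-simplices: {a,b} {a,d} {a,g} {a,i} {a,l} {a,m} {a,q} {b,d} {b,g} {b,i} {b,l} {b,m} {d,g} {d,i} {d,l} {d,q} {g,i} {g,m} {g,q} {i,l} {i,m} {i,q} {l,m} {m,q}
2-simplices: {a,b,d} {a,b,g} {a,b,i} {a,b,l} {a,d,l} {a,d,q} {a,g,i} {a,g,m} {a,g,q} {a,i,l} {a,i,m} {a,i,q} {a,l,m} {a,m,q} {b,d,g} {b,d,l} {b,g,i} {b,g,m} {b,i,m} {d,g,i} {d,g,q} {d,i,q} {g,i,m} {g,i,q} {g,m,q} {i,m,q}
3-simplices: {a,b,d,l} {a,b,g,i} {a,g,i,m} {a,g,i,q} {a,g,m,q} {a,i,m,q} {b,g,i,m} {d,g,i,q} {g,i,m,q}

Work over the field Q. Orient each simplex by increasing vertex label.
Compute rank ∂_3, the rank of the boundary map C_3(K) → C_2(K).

rank∂_3=8

n_0=8 n_1=24 n_2=26 n_3=9  [Q]
∂1: piv[ab,ad,ag,ai,al,am,aq] rk=7  ker:bd,bg,bi,bl,bm,dg,di,dl,dq,gi,gm,gq,il,im,iq,lm,mq
∂2: piv[abd,abg,abi,abl,adl,adq,agi,agm,agq,ail,aim,aiq,alm,amq,bdg,bgm,dgi] rk=17  ker:bdl,bgi,bim,dgq,diq,gim,giq,gmq,imq
∂3: piv[abdl,abgi,agim,agiq,agmq,aimq,bgim,dgiq] rk=8  ker:gimq
rk∂_3=8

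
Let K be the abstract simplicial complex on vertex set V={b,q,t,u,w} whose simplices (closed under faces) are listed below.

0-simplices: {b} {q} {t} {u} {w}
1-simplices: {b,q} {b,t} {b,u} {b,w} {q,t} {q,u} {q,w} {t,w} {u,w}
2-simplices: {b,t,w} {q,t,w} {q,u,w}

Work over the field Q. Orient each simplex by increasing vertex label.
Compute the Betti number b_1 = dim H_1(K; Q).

n_0=5 n_1=9 n_2=3  [Q]
∂1: piv[bq,bt,bu,bw] rk=4  ker:qt,qu,qw,tw,uw
∂2: piv[btw,qtw,quw] rk=3
b_1=(9−4)−3=2

b_1=2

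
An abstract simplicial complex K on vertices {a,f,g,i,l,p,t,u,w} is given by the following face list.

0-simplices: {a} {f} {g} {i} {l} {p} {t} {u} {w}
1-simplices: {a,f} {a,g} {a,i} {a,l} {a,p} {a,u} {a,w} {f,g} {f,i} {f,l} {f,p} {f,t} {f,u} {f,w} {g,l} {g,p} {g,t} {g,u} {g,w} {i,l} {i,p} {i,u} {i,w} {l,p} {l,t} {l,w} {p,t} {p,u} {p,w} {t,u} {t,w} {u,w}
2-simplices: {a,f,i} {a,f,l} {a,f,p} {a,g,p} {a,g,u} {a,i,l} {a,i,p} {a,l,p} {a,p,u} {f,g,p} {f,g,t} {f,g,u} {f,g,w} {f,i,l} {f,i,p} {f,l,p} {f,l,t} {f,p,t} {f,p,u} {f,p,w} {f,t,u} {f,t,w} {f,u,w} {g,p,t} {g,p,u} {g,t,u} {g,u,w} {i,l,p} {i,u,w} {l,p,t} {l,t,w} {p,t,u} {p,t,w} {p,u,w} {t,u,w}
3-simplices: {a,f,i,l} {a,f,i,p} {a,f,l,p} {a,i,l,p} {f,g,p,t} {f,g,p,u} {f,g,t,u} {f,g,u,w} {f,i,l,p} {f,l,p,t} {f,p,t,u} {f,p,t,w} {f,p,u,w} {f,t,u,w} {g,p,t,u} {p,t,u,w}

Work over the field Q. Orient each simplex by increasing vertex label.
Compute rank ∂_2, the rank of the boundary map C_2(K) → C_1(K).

rank∂_2=21

n_0=9 n_1=32 n_2=35 n_3=16  [Q]
∂1: piv[af,ag,ai,al,ap,au,aw,ft] rk=8  ker:fg,fi,fl,fp,fu,fw,gl,gp,gt,gu,gw,il,ip,iu,iw,lp,lt,lw,pt,pu,pw,tu,tw,uw
∂2: piv[afi,afl,afp,agp,agu,ail,aip,alp,apu,fgp,fgt,fgu,fgw,flt,fpt,fpw,ftu,ftw,fuw,iuw,ltw] rk=21  ker:fil,fip,flp,fpu,gpt,gpu,gtu,guw,ilp,lpt,ptu,ptw,puw,tuw
∂3: piv[afil,afip,aflp,ailp,fgpt,fgpu,fgtu,fguw,flpt,fptu,fptw,fpuw,ftuw] rk=13  ker:filp,gptu,ptuw
rk∂_2=21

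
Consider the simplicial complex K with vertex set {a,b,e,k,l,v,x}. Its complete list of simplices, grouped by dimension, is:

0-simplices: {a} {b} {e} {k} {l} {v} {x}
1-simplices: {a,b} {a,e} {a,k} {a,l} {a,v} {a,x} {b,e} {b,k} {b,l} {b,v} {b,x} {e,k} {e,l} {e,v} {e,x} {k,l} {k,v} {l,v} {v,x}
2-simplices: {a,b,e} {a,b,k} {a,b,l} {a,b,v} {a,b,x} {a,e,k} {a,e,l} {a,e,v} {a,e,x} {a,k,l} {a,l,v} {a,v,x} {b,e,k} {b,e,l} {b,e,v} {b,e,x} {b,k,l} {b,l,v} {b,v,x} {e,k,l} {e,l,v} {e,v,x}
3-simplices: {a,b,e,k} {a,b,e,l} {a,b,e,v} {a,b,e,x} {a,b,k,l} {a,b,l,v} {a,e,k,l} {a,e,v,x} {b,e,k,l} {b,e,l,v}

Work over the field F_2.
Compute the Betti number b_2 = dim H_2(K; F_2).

b_2=1

n_0=7 n_1=19 n_2=22 n_3=10  [Z2]
∂1: piv[ab,ae,ak,al,av,ax] rk=6  ker:be,bk,bl,bv,bx,ek,el,ev,ex,kl,kv,lv,vx
∂2: piv[abe,abk,abl,abv,abx,aek,ael,aev,aex,akl,alv,avx] rk=12  ker:bek,bel,bev,bex,bkl,blv,bvx,ekl,elv,evx
∂3: piv[abek,abel,abev,abex,abkl,ablv,aekl,aevx,belv] rk=9  ker:bekl
b_2=(22−12)−9=1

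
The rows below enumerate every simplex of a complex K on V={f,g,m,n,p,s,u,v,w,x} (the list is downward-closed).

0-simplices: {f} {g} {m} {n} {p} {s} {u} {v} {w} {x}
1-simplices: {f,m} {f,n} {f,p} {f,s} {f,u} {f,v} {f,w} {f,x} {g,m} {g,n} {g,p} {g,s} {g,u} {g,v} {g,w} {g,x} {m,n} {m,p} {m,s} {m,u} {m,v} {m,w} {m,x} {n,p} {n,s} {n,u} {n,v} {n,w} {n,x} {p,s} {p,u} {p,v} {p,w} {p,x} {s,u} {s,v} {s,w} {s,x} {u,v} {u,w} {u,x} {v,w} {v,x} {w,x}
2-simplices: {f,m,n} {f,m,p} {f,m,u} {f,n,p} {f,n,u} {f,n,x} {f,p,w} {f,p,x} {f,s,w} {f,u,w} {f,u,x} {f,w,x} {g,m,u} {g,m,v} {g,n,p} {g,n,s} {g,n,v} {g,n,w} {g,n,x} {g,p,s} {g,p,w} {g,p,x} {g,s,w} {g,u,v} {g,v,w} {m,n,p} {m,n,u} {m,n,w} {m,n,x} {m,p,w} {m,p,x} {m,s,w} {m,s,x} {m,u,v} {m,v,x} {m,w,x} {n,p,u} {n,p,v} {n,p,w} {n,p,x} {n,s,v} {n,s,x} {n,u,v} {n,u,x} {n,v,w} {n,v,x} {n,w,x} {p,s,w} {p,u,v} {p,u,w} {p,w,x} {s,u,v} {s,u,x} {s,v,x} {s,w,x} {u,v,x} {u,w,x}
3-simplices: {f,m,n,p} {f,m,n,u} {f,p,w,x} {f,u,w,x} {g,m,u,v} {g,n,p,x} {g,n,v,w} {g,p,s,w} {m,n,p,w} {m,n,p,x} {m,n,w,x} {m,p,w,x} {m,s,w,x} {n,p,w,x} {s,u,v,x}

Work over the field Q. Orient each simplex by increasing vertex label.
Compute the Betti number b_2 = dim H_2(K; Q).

b_2=9

n_0=10 n_1=44 n_2=57 n_3=15  [Q]
∂1: piv[fm,fn,fp,fs,fu,fv,fw,fx,gm] rk=9  ker:gn,gp,gs,gu,gv,gw,gx,mn,mp,ms,mu,mv,mw,mx,np,ns,nu,nv,nw,nx,ps,pu,pv,pw,px,su,sv,sw,sx,uv,uw,ux,vw,vx,wx
∂2: piv[fmn,fmp,fmu,fnp,fnu,fnx,fpw,fpx,fsw,fuw,fux,fwx,gmu,gmv,gnp,gns,gnv,gnw,gnx,gps,gpw,gsw,guv,gvw,mnw,mnx,msw,msx,mvx,npu,npv,nsv,nuv,suv] rk=34  ker:gpx,mnp,mnu,mpw,mpx,muv,mwx,npw,npx,nsx,nux,nvw,nvx,nwx,psw,puv,puw,pwx,sux,svx,swx,uvx,uwx
∂3: piv[fmnp,fmnu,fpwx,fuwx,gmuv,gnpx,gnvw,gpsw,mnpw,mnpx,mnwx,mpwx,mswx,suvx] rk=14  ker:npwx
b_2=(57−34)−14=9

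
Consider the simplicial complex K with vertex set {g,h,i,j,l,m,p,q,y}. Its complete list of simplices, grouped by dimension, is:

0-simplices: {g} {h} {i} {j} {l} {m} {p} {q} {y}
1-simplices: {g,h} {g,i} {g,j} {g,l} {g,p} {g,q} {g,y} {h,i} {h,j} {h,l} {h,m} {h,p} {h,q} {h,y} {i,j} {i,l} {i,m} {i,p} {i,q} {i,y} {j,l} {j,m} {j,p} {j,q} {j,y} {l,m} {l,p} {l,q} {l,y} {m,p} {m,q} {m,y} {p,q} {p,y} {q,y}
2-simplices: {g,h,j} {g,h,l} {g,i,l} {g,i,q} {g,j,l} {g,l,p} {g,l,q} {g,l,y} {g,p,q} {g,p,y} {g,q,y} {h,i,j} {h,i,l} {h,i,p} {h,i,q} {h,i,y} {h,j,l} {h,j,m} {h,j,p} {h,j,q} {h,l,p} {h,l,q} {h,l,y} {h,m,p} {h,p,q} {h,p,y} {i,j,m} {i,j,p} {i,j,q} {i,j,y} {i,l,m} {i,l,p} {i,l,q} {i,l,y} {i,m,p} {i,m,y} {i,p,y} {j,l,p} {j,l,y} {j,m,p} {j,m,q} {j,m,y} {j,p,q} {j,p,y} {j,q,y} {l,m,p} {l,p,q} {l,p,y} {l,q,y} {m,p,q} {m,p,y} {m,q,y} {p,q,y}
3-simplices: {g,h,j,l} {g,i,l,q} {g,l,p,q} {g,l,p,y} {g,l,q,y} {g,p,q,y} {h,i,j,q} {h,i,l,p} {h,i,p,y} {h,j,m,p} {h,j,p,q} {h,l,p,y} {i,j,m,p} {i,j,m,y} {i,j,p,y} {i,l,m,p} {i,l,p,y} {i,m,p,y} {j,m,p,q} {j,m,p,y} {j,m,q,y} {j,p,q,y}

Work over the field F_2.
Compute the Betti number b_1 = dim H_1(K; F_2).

n_0=9 n_1=35 n_2=53 n_3=22  [Z2]
∂1: piv[gh,gi,gj,gl,gp,gq,gy,hm] rk=8  ker:hi,hj,hl,hp,hq,hy,ij,il,im,ip,iq,iy,jl,jm,jp,jq,jy,lm,lp,lq,ly,mp,mq,my,pq,py,qy
∂2: piv[ghj,ghl,gil,giq,gjl,glp,glq,gly,gpq,gpy,gqy,hij,hil,hip,hiq,hiy,hjm,hjp,hjq,hlp,hly,hmp,ijm,ijy,ilm,imy,jmq] rk=27  ker:hjl,hlq,hpq,hpy,ijp,ijq,ilp,ilq,ily,imp,ipy,jlp,jly,jmp,jmy,jpq,jpy,jqy,lmp,lpq,lpy,lqy,mpq,mpy,mqy,pqy
∂3: piv[ghjl,gilq,glpq,glpy,glqy,gpqy,hijq,hilp,hipy,hjmp,hjpq,hlpy,ijmp,ijmy,ijpy,ilmp,ilpy,impy,jmpq,jmqy,jpqy] rk=21  ker:jmpy
b_1=(35−8)−27=0

b_1=0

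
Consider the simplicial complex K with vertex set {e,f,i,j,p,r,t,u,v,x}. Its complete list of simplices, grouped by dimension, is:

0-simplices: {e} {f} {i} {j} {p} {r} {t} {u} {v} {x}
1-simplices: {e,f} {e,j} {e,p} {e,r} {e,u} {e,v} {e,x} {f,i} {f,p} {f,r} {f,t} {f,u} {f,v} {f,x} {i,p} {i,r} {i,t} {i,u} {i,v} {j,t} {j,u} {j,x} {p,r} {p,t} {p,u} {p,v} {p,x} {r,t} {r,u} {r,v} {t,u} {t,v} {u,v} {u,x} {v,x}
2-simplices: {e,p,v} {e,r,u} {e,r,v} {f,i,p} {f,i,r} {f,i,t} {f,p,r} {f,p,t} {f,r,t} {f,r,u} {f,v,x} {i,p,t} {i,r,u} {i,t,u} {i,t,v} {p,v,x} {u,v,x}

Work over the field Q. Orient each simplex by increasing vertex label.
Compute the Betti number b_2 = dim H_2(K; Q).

n_0=10 n_1=35 n_2=17  [Q]
∂1: piv[ef,ej,ep,er,eu,ev,ex,fi,ft] rk=9  ker:fp,fr,fu,fv,fx,ip,ir,it,iu,iv,jt,ju,jx,pr,pt,pu,pv,px,rt,ru,rv,tu,tv,uv,ux,vx
∂2: piv[epv,eru,erv,fip,fir,fit,fpr,fpt,frt,fru,fvx,iru,itu,itv,pvx,uvx] rk=16  ker:ipt
b_2=(17−16)−0=1

b_2=1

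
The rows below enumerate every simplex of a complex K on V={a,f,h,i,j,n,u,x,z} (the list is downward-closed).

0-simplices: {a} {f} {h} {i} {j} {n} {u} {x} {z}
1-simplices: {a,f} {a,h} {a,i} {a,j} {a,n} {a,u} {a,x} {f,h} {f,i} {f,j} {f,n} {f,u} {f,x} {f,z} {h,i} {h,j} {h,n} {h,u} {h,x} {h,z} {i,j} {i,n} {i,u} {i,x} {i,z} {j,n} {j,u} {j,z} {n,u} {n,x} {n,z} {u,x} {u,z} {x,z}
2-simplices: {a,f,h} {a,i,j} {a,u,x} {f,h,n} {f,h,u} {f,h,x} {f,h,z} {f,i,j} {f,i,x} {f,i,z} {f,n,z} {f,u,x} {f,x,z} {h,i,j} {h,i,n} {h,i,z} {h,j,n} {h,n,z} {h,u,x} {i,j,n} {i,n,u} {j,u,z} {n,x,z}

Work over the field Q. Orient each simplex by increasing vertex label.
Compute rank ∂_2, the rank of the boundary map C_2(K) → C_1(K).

n_0=9 n_1=34 n_2=23  [Q]
∂1: piv[af,ah,ai,aj,an,au,ax,fz] rk=8  ker:fh,fi,fj,fn,fu,fx,hi,hj,hn,hu,hx,hz,ij,in,iu,ix,iz,jn,ju,jz,nu,nx,nz,ux,uz,xz
∂2: piv[afh,aij,aux,fhn,fhu,fhx,fhz,fij,fix,fiz,fnz,fux,fxz,hij,hin,hiz,hjn,inu,juz,nxz] rk=20  ker:hnz,hux,ijn
rk∂_2=20

rank∂_2=20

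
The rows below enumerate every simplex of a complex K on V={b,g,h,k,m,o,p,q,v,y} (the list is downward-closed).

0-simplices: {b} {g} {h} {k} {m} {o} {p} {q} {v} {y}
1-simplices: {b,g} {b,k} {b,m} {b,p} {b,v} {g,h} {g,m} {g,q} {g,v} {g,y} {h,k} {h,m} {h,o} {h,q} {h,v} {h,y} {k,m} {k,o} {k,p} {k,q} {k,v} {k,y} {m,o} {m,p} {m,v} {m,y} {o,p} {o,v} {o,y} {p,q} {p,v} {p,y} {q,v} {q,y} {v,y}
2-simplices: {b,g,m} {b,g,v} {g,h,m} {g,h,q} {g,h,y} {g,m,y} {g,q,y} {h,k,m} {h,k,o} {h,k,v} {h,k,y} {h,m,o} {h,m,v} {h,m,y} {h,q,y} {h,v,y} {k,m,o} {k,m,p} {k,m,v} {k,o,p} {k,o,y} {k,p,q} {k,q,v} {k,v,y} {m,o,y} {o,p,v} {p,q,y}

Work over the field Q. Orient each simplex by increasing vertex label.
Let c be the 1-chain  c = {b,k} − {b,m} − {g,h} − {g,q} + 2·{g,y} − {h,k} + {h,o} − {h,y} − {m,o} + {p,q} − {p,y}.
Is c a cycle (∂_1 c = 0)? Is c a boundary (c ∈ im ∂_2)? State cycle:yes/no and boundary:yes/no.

n_0=10 n_1=35 n_2=27  [Q]
∂1: piv[bg,bk,bm,bp,bv,gh,gq,gy,ho] rk=9  ker:gm,gv,hk,hm,hq,hv,hy,km,ko,kp,kq,kv,ky,mo,mp,mv,my,op,ov,oy,pq,pv,py,qv,qy,vy
∂2: piv[bgm,bgv,ghm,ghq,ghy,gmy,gqy,hkm,hko,hkv,hky,hmo,hmv,hvy,kmp,kop,koy,kpq,kqv,opv,pqy] rk=21  ker:hmy,hqy,kmo,kmv,kvy,moy
∂1c = 0
c vs im∂2: residual ≠ 0 ⇒ not boundary

cycle:yes boundary:no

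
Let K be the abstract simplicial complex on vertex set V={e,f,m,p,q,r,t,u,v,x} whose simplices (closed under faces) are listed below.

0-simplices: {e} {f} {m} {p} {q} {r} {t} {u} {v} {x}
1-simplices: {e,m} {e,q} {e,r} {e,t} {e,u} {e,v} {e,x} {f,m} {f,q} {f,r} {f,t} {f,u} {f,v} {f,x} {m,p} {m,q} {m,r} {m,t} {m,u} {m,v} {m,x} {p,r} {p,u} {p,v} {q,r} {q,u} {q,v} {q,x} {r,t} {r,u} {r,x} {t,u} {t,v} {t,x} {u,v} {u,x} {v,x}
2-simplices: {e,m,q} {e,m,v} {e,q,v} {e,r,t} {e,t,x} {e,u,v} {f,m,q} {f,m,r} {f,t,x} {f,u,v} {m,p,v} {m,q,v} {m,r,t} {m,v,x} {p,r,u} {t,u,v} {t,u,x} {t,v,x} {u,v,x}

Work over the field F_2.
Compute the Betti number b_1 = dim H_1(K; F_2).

b_1=11

n_0=10 n_1=37 n_2=19  [Z2]
∂1: piv[em,eq,er,et,eu,ev,ex,fm,mp] rk=9  ker:fq,fr,ft,fu,fv,fx,mq,mr,mt,mu,mv,mx,pr,pu,pv,qr,qu,qv,qx,rt,ru,rx,tu,tv,tx,uv,ux,vx
∂2: piv[emq,emv,eqv,ert,etx,euv,fmq,fmr,ftx,fuv,mpv,mrt,mvx,pru,tuv,tux,tvx] rk=17  ker:mqv,uvx
b_1=(37−9)−17=11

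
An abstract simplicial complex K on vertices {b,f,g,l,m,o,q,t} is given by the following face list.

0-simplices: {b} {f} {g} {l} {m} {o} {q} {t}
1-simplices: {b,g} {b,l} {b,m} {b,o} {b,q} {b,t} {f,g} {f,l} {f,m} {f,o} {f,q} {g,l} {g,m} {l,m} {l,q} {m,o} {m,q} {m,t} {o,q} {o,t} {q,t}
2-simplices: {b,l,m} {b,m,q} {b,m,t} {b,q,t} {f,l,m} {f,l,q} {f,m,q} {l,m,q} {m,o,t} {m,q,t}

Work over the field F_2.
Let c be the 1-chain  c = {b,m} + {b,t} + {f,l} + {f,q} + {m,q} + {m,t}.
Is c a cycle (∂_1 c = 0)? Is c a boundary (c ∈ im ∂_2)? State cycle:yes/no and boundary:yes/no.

n_0=8 n_1=21 n_2=10  [Z2]
∂1: piv[bg,bl,bm,bo,bq,bt,fg] rk=7  ker:fl,fm,fo,fq,gl,gm,lm,lq,mo,mq,mt,oq,ot,qt
∂2: piv[blm,bmq,bmt,bqt,flm,flq,fmq,mot] rk=8  ker:lmq,mqt
∂1c = {l} + {m}

cycle:no boundary:no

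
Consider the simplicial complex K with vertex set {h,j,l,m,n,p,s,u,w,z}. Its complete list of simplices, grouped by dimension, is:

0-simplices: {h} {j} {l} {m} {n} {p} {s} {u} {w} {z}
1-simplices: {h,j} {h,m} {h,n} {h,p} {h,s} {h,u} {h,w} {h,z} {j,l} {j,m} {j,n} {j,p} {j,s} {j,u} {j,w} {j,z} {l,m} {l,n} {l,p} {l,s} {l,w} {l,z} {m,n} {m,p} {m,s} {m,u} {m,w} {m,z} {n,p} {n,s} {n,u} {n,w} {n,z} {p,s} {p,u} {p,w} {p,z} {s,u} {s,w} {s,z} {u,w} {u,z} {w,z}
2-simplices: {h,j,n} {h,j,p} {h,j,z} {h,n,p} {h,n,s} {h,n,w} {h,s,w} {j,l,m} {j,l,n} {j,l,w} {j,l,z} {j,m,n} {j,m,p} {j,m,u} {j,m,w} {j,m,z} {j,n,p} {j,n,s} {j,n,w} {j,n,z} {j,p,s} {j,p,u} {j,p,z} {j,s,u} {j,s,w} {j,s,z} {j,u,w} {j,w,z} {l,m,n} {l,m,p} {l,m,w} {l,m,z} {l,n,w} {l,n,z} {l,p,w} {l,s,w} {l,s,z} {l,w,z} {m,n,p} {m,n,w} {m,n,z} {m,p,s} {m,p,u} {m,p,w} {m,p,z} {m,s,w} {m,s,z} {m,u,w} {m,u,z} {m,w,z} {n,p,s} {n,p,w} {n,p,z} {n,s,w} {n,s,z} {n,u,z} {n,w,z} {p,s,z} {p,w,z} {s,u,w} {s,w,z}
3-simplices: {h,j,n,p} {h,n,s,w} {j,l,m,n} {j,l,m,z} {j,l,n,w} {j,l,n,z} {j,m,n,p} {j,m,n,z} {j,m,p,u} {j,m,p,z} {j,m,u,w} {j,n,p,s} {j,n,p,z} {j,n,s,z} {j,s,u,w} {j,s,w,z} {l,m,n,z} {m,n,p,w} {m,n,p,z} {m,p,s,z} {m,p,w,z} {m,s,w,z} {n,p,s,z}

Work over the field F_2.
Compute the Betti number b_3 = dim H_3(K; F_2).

b_3=2

n_0=10 n_1=43 n_2=61 n_3=23  [Z2]
∂1: piv[hj,hm,hn,hp,hs,hu,hw,hz,jl] rk=9  ker:jm,jn,jp,js,ju,jw,jz,lm,ln,lp,ls,lw,lz,mn,mp,ms,mu,mw,mz,np,ns,nu,nw,nz,ps,pu,pw,pz,su,sw,sz,uw,uz,wz
∂2: piv[hjn,hjp,hjz,hnp,hns,hnw,hsw,jlm,jln,jlw,jlz,jmn,jmp,jmu,jmw,jmz,jns,jnw,jnz,jps,jpu,jpz,jsu,jsz,juw,jwz,lmp,lpw,lsw,mps,muz,nuz] rk=32  ker:jnp,jsw,lmn,lmw,lmz,lnw,lnz,lsz,lwz,mnp,mnw,mnz,mpu,mpw,mpz,msw,msz,muw,mwz,nps,npw,npz,nsw,nsz,nwz,psz,pwz,suw,swz
∂3: piv[hjnp,hnsw,jlmn,jlmz,jlnw,jlnz,jmnp,jmnz,jmpu,jmpz,jmuw,jnps,jnpz,jnsz,jsuw,jswz,mnpw,mpsz,mpwz,mswz,npsz] rk=21  ker:lmnz,mnpz
b_3=(23−21)−0=2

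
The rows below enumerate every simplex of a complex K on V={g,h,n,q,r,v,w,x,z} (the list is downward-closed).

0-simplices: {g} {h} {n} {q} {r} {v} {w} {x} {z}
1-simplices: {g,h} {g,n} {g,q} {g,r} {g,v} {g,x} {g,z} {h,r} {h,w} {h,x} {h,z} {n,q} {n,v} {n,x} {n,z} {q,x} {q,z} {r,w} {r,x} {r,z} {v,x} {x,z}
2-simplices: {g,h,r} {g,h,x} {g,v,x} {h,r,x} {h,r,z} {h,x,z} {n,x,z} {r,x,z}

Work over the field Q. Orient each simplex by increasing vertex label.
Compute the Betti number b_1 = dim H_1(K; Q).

n_0=9 n_1=22 n_2=8  [Q]
∂1: piv[gh,gn,gq,gr,gv,gx,gz,hw] rk=8  ker:hr,hx,hz,nq,nv,nx,nz,qx,qz,rw,rx,rz,vx,xz
∂2: piv[ghr,ghx,gvx,hrx,hrz,hxz,nxz] rk=7  ker:rxz
b_1=(22−8)−7=7

b_1=7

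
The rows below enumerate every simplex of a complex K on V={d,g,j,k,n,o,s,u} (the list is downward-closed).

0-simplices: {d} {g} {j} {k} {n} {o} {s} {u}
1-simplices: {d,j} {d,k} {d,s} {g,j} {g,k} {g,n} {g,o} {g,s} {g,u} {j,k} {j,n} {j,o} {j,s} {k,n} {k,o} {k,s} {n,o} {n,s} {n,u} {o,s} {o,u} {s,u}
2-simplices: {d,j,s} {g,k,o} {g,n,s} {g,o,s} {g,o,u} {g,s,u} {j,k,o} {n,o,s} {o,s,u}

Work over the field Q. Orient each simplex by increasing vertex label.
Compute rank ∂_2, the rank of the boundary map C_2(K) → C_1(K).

n_0=8 n_1=22 n_2=9  [Q]
∂1: piv[dj,dk,ds,gj,gn,go,gu] rk=7  ker:gk,gs,jk,jn,jo,js,kn,ko,ks,no,ns,nu,os,ou,su
∂2: piv[djs,gko,gns,gos,gou,gsu,jko,nos] rk=8  ker:osu
rk∂_2=8

rank∂_2=8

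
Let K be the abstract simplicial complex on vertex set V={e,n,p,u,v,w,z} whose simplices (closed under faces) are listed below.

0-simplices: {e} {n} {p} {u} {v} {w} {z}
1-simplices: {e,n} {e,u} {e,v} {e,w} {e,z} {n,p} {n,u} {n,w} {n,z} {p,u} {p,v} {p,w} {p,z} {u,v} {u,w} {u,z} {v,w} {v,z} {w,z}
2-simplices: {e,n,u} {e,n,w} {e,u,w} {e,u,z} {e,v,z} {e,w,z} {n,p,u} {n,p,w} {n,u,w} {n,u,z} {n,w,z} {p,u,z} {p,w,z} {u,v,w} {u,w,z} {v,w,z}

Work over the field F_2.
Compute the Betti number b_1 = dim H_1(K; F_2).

b_1=1

n_0=7 n_1=19 n_2=16  [Z2]
∂1: piv[en,eu,ev,ew,ez,np] rk=6  ker:nu,nw,nz,pu,pv,pw,pz,uv,uw,uz,vw,vz,wz
∂2: piv[enu,enw,euw,euz,evz,ewz,npu,npw,nuz,puz,uvw,vwz] rk=12  ker:nuw,nwz,pwz,uwz
b_1=(19−6)−12=1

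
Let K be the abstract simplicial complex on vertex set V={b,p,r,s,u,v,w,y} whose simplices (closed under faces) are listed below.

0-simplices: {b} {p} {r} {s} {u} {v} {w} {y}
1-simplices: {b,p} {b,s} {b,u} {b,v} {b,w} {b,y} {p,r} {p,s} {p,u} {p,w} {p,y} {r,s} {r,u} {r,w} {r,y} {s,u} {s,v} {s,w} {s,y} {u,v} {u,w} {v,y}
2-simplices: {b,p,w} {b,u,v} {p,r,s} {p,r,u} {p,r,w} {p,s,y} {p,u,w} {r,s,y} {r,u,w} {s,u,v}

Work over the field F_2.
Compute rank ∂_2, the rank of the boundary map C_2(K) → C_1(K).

n_0=8 n_1=22 n_2=10  [Z2]
∂1: piv[bp,bs,bu,bv,bw,by,pr] rk=7  ker:ps,pu,pw,py,rs,ru,rw,ry,su,sv,sw,sy,uv,uw,vy
∂2: piv[bpw,buv,prs,pru,prw,psy,puw,rsy,suv] rk=9  ker:ruw
rk∂_2=9

rank∂_2=9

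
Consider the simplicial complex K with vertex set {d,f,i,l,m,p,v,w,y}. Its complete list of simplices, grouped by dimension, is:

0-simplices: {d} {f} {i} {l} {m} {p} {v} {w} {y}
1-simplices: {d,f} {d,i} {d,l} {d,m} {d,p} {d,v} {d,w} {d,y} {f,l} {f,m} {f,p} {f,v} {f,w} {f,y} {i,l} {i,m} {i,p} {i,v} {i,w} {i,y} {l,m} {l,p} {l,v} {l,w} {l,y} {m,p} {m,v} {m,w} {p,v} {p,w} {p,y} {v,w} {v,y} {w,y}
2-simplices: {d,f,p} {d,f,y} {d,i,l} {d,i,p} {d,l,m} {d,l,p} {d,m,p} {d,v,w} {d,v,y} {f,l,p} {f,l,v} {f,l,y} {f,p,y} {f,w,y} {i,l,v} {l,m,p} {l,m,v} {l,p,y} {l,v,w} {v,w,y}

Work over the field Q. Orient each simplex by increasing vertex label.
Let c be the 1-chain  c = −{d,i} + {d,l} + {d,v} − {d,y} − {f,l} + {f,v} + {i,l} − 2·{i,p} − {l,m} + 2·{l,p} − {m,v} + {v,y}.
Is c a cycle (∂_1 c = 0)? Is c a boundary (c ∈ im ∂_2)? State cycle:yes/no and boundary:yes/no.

n_0=9 n_1=34 n_2=20  [Q]
∂1: piv[df,di,dl,dm,dp,dv,dw,dy] rk=8  ker:fl,fm,fp,fv,fw,fy,il,im,ip,iv,iw,iy,lm,lp,lv,lw,ly,mp,mv,mw,pv,pw,py,vw,vy,wy
∂2: piv[dfp,dfy,dil,dip,dlm,dlp,dmp,dvw,dvy,flp,flv,fly,fpy,fwy,ilv,lmv,lvw,vwy] rk=18  ker:lmp,lpy
∂1c = 0
c vs im∂2: reduces to 0 ⇒ boundary

cycle:yes boundary:yes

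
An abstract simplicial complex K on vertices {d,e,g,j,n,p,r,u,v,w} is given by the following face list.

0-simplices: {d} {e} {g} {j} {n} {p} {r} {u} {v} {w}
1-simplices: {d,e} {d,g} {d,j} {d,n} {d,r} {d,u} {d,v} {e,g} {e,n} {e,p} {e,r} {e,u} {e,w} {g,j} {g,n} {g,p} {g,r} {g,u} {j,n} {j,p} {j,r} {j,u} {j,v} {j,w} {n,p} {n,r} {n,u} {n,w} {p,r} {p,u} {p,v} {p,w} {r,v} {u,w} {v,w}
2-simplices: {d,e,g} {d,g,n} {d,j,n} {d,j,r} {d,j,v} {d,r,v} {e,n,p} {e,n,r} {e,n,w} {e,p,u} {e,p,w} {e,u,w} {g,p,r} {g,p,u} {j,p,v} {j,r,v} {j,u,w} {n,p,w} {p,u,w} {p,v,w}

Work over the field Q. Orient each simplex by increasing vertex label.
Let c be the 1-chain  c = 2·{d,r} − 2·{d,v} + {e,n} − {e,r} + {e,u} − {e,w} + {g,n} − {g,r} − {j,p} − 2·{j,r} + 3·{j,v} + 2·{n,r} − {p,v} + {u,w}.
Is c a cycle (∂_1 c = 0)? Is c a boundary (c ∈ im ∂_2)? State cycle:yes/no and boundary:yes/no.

cycle:yes boundary:no

n_0=10 n_1=35 n_2=20  [Q]
∂1: piv[de,dg,dj,dn,dr,du,dv,ep,ew] rk=9  ker:eg,en,er,eu,gj,gn,gp,gr,gu,jn,jp,jr,ju,jv,jw,np,nr,nu,nw,pr,pu,pv,pw,rv,uw,vw
∂2: piv[deg,dgn,djn,djr,djv,drv,enp,enr,enw,epu,epw,euw,gpr,gpu,jpv,juw,pvw] rk=17  ker:jrv,npw,puw
∂1c = 0
c vs im∂2: residual ≠ 0 ⇒ not boundary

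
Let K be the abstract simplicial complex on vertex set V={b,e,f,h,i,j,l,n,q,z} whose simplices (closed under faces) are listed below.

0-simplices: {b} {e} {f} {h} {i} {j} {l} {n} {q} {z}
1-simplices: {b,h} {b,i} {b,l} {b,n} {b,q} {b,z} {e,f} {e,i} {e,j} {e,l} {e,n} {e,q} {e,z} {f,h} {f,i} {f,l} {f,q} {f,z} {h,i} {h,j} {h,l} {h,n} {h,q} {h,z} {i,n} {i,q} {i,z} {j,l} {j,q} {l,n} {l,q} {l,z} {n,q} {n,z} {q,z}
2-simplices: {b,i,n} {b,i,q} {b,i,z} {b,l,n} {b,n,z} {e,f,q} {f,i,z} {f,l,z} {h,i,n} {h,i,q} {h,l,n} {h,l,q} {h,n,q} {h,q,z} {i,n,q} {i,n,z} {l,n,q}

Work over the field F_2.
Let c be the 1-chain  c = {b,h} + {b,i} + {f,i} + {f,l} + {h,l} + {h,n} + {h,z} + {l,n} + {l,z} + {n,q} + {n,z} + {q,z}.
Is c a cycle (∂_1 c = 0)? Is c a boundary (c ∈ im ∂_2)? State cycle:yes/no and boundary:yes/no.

cycle:yes boundary:no

n_0=10 n_1=35 n_2=17  [Z2]
∂1: piv[bh,bi,bl,bn,bq,bz,ef,ei,ej] rk=9  ker:el,en,eq,ez,fh,fi,fl,fq,fz,hi,hj,hl,hn,hq,hz,in,iq,iz,jl,jq,ln,lq,lz,nq,nz,qz
∂2: piv[bin,biq,biz,bln,bnz,efq,fiz,flz,hin,hiq,hln,hlq,hnq,hqz] rk=14  ker:inq,inz,lnq
∂1c = 0
c vs im∂2: residual ≠ 0 ⇒ not boundary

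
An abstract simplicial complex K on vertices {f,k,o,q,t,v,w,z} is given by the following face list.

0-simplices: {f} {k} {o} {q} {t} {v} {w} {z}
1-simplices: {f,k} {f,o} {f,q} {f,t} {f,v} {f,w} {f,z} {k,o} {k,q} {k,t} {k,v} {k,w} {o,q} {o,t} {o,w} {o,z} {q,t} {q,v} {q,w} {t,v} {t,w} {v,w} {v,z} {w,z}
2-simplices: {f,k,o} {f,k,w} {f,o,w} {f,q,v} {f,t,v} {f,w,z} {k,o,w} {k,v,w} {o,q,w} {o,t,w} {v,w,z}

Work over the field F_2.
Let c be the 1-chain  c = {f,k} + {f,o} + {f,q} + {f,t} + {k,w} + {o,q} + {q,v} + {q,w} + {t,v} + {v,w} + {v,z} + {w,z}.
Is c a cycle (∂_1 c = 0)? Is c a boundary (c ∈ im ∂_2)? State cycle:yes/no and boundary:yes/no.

cycle:yes boundary:yes

n_0=8 n_1=24 n_2=11  [Z2]
∂1: piv[fk,fo,fq,ft,fv,fw,fz] rk=7  ker:ko,kq,kt,kv,kw,oq,ot,ow,oz,qt,qv,qw,tv,tw,vw,vz,wz
∂2: piv[fko,fkw,fow,fqv,ftv,fwz,kvw,oqw,otw,vwz] rk=10  ker:kow
∂1c = 0
c vs im∂2: reduces to 0 ⇒ boundary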